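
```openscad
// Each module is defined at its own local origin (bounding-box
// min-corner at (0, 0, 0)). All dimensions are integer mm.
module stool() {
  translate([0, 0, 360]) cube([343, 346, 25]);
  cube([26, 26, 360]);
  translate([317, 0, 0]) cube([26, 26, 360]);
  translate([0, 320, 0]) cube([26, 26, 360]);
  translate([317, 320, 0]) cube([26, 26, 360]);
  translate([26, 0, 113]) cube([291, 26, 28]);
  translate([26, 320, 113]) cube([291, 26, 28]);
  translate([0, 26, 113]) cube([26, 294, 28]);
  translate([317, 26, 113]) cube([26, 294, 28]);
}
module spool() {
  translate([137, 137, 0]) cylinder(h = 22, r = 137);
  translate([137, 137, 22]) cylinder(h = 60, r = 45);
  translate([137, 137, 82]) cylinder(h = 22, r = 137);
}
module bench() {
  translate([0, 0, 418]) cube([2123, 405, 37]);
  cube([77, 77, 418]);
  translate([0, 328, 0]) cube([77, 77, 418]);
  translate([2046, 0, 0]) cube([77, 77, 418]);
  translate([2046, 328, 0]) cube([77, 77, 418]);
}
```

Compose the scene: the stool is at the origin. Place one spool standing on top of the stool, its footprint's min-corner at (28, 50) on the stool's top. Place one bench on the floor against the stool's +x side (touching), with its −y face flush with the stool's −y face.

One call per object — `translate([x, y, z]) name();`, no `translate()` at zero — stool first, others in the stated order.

stool();
translate([28, 50, 385]) spool();
translate([343, 0, 0]) bench();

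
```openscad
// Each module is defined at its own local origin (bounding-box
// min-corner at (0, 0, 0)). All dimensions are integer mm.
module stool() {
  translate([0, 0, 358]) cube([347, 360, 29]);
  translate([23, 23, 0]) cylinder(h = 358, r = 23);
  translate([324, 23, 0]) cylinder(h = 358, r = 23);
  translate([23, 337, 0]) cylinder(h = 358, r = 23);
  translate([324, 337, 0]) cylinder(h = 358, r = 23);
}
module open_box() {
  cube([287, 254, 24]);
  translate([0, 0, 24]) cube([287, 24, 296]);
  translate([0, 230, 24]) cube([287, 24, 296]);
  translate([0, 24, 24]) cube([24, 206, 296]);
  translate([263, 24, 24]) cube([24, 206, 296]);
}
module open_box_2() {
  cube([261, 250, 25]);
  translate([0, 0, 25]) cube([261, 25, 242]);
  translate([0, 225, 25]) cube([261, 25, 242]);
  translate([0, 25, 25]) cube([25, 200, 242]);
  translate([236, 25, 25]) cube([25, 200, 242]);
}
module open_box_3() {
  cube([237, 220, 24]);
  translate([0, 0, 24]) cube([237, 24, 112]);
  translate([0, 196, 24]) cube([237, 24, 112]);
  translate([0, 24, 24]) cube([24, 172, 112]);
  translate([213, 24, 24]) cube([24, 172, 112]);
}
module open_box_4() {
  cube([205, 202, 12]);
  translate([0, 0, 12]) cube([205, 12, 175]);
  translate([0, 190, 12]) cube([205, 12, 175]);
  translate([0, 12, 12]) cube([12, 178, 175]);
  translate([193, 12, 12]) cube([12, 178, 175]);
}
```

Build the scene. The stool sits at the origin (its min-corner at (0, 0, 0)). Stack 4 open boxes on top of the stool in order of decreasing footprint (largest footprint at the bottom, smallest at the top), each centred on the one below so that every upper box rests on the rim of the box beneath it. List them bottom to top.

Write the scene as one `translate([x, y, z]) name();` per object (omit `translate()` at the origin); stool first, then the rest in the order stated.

stool();
translate([30, 53, 387]) open_box();
translate([43, 55, 707]) open_box_2();
translate([55, 70, 974]) open_box_3();
translate([71, 79, 1110]) open_box_4();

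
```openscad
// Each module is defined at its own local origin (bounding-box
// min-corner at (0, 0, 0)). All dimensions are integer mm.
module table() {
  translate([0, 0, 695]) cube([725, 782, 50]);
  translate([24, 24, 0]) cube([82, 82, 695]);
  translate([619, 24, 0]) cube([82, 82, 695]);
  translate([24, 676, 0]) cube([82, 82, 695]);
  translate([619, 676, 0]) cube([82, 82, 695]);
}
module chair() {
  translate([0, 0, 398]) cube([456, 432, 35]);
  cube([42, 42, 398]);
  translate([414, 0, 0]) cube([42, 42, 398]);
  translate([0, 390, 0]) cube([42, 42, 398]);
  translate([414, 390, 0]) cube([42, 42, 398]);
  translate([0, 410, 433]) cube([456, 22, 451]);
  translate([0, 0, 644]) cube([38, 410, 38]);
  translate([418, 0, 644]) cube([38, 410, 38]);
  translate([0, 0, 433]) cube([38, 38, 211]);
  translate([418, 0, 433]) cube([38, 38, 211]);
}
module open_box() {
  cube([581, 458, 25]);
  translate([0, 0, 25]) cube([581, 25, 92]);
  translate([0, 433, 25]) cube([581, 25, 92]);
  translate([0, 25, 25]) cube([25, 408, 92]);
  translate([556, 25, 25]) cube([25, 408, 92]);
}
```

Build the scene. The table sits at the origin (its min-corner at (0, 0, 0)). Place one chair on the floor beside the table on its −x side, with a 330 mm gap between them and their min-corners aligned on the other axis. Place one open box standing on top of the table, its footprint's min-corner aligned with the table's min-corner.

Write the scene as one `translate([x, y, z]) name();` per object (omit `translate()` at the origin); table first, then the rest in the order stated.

table();
translate([-786, 0, 0]) chair();
translate([0, 0, 745]) open_box();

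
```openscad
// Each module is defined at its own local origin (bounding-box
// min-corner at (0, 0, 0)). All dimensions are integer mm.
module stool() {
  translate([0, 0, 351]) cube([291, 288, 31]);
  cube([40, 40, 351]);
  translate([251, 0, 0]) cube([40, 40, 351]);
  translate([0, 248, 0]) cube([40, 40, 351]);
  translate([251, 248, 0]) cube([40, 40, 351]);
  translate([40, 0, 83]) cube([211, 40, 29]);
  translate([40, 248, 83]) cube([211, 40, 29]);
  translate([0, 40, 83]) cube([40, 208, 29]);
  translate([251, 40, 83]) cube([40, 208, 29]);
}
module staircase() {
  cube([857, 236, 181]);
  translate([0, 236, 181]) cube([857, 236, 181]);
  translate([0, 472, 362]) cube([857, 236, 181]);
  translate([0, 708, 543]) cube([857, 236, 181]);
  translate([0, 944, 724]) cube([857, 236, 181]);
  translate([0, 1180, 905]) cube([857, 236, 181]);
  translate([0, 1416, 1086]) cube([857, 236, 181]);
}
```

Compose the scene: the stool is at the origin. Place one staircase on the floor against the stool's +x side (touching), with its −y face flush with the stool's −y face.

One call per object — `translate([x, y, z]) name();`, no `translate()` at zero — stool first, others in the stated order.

stool();
translate([291, 0, 0]) staircase();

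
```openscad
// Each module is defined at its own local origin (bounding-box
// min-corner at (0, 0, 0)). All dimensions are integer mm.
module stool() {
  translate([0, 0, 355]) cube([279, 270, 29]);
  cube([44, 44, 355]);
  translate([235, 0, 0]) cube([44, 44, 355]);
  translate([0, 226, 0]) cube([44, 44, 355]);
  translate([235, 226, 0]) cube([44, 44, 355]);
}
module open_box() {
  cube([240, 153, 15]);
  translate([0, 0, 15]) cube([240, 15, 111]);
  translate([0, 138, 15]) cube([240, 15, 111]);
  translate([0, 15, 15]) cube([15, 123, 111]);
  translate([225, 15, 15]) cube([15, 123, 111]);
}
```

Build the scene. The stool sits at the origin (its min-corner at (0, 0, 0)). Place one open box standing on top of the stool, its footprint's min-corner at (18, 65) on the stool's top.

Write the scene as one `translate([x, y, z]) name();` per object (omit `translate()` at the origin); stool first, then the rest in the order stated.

stool();
translate([18, 65, 384]) open_box();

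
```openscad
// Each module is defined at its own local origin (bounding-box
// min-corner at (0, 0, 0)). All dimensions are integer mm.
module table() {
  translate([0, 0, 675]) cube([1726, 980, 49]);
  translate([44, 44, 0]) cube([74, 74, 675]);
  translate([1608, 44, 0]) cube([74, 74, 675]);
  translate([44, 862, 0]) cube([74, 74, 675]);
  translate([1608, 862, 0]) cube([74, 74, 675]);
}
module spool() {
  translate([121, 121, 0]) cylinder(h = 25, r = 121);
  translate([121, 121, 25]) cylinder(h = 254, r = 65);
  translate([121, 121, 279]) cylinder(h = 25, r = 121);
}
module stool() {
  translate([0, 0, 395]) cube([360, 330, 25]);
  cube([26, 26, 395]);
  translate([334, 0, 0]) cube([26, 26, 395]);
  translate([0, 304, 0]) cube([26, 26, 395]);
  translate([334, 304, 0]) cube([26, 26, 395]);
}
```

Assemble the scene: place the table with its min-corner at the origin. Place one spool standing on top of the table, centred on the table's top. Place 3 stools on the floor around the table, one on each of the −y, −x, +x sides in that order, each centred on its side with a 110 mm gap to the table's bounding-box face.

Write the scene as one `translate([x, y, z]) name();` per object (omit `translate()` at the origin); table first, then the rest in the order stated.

table();
translate([742, 369, 724]) spool();
translate([683, -440, 0]) stool();
translate([-470, 325, 0]) stool();
translate([1836, 325, 0]) stool();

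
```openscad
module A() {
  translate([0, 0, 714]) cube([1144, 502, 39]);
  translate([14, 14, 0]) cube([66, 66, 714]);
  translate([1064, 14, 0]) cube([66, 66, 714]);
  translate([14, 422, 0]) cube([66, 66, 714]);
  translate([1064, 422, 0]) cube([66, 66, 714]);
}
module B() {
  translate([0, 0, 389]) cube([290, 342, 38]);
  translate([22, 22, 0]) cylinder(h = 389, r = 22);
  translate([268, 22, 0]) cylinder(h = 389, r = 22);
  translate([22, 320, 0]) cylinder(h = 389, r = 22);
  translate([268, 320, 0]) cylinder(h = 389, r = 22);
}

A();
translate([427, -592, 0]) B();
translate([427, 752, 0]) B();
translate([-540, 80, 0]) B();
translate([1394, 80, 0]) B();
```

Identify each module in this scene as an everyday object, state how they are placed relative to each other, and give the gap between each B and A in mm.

A is a table. B is a stool. Four stools sit around the table at the −y, +y, −x, +x sides. The gap between each stool and the table is 250 mm.

Each stool's nearest face is 250 mm from the table's bounding box.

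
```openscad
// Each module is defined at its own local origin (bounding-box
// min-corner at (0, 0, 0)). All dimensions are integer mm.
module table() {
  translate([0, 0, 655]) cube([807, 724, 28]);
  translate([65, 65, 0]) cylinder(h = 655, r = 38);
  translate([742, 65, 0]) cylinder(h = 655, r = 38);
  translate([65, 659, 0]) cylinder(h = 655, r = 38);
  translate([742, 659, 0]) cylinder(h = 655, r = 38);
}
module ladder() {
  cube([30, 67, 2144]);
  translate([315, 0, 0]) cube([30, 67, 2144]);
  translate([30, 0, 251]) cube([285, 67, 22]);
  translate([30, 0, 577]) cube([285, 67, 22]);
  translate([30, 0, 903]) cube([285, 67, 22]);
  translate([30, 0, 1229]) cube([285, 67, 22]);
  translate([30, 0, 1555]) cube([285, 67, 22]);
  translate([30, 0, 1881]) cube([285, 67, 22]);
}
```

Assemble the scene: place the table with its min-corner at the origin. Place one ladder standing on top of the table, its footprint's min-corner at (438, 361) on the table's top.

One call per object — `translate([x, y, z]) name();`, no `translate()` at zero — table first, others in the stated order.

table();
translate([438, 361, 683]) ladder();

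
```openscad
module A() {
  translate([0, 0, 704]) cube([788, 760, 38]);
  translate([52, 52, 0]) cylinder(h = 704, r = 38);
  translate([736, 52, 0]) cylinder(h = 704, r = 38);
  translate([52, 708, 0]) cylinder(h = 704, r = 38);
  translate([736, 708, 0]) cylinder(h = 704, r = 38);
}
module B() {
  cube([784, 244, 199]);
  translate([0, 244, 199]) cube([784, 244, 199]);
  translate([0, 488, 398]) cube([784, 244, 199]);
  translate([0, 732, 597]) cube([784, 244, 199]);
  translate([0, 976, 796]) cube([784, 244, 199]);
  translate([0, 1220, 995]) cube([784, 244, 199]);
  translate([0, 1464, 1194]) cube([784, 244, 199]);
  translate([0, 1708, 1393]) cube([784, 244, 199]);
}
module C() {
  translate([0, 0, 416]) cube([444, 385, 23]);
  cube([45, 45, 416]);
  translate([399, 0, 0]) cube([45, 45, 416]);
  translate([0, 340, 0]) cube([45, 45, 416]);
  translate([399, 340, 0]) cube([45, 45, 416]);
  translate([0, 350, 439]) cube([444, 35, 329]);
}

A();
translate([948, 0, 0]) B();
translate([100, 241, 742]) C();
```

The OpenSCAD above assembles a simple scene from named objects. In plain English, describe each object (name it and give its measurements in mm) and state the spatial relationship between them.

A is a table: top 788 mm (x) × 760 mm (y), 38 mm thick, upper face at z = 742 mm, on four round legs of 76 mm diameter, each leg's bounding box inset 14 mm from the nearest pair of top edges, running from z = 0 to the bottom of the top.

B is a run of 8 identical solid stair steps. Each tread is 784×244 mm and each step block is 199 mm high. Step 1 rests on the floor; step k is offset from step 1 by (k−1)×244 mm in y and (k−1)×199 mm in z.

C is a chair. The seat is a 444×385×23 mm slab with its top at z = 439 mm, on four 45×45 mm corner legs (flush with the seat edges, standing on z = 0). A flat backrest 35 mm thick, 329 mm tall, spans the full seat width and rises from the seat top along its +y edge, rear face flush with the rear of the seat.

The staircase is on the floor beside the table on its +x side. The chair is on top of the table.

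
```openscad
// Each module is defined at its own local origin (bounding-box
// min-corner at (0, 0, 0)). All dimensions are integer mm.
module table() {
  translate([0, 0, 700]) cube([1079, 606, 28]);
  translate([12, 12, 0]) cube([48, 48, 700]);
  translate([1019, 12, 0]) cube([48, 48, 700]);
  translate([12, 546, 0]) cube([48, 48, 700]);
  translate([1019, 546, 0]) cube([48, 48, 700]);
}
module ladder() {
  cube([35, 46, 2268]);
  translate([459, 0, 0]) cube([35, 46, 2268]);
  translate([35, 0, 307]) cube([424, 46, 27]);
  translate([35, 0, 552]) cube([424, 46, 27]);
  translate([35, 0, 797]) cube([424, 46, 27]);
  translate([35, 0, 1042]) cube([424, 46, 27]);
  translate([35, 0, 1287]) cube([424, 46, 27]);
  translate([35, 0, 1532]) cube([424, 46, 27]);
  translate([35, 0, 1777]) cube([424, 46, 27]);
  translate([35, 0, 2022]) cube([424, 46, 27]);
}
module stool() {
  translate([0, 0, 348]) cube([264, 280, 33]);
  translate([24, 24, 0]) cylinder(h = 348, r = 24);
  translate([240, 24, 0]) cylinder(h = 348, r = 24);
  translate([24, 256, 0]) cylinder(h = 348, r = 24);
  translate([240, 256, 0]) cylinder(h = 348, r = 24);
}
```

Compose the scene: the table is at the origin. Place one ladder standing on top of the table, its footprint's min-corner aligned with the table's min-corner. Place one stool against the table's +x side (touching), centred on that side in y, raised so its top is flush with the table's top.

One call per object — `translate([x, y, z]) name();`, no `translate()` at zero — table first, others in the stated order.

table();
translate([0, 0, 728]) ladder();
translate([1079, 163, 347]) stool();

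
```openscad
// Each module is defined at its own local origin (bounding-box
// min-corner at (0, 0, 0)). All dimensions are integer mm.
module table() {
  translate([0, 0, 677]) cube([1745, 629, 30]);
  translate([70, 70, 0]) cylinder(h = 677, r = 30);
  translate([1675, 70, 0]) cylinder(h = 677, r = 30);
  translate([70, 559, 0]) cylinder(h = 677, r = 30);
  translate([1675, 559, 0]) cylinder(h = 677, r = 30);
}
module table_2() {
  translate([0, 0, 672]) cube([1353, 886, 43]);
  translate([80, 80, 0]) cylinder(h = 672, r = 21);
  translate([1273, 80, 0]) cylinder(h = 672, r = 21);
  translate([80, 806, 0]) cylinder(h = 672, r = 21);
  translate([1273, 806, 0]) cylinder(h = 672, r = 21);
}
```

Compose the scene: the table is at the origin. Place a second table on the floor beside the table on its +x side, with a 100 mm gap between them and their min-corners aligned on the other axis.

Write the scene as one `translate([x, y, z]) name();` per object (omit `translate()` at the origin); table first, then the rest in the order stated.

table();
translate([1845, 0, 0]) table_2();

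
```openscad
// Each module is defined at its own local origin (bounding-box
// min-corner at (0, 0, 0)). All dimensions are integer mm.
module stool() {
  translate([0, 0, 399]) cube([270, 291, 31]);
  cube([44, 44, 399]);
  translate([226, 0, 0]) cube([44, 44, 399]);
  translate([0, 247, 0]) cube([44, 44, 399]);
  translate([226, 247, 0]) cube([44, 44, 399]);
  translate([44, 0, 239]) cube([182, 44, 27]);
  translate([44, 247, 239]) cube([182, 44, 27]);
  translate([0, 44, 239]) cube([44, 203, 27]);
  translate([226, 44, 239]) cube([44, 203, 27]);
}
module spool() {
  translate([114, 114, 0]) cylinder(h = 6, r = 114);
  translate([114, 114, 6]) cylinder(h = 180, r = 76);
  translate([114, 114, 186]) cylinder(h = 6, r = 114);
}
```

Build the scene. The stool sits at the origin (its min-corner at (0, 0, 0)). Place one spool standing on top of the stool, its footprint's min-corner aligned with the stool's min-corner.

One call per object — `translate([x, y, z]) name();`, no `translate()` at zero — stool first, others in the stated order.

stool();
translate([0, 0, 430]) spool();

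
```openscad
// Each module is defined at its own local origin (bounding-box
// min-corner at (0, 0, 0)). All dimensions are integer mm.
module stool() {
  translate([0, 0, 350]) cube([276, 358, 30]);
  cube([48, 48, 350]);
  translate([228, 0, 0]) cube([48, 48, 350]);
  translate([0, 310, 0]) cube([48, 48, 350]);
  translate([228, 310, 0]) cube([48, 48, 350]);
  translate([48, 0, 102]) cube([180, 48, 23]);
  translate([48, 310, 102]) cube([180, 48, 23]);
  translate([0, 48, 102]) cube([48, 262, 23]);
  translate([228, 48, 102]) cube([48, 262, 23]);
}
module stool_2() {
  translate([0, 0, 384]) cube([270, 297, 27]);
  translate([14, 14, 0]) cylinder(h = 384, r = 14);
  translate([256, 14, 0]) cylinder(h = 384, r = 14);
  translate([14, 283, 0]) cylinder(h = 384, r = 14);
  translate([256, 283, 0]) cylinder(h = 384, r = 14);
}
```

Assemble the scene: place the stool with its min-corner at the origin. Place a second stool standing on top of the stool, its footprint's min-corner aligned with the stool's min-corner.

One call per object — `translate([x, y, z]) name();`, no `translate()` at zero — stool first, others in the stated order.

stool();
translate([0, 0, 380]) stool_2();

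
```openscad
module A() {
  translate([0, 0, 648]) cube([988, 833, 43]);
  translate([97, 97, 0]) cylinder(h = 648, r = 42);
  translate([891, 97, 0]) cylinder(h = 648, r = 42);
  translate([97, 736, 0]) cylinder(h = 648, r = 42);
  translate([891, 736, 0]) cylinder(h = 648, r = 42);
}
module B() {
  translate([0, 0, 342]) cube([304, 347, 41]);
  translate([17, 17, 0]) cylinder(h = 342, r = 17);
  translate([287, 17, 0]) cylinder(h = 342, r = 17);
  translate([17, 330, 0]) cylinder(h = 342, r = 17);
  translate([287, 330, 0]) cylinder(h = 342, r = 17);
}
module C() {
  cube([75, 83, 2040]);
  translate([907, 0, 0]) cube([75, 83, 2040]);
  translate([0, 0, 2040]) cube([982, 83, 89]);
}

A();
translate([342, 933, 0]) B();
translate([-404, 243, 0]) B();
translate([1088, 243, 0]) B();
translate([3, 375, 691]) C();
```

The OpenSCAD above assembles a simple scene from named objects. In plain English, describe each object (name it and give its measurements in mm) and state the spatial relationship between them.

A is a table with a 988×833 mm rectangular top, 43 mm thick, top surface at z = 691 mm, supported by four round legs of 84 mm diameter, each leg's bounding box inset 55 mm from the nearest pair of top edges, running from the floor.

B is a simple wooden stool: a rectangular seat 304 mm (x) by 347 mm (y), 41 mm thick, top face at z = 383 mm, on four round legs, each 34 mm in diameter. The legs rest on z = 0, each leg's axis is inset half a diameter from the nearest pair of seat edges (so the leg's bounding box is flush with the corner).

C is a door frame. The clear opening is 832 mm wide and 2040 mm high. Two 75 mm wide jambs, 83 mm deep, stand either side of the opening from the floor to the top of the opening. A 89 mm thick head sits across the top of both jambs, spanning the full outside width of the frame.

Three stools sit around the table at the +y, −x, +x sides. The door frame is on top of the table, centred.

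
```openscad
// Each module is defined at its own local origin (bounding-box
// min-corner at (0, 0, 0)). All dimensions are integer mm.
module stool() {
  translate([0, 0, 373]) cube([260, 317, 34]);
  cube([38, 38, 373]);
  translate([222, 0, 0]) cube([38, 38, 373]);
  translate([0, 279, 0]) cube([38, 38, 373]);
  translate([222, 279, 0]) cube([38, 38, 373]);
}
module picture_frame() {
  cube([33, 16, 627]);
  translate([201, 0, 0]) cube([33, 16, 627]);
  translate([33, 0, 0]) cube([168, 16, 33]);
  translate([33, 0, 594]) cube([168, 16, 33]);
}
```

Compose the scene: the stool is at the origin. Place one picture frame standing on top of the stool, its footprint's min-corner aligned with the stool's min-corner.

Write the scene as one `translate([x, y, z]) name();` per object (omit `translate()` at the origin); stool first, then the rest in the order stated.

stool();
translate([0, 0, 407]) picture_frame();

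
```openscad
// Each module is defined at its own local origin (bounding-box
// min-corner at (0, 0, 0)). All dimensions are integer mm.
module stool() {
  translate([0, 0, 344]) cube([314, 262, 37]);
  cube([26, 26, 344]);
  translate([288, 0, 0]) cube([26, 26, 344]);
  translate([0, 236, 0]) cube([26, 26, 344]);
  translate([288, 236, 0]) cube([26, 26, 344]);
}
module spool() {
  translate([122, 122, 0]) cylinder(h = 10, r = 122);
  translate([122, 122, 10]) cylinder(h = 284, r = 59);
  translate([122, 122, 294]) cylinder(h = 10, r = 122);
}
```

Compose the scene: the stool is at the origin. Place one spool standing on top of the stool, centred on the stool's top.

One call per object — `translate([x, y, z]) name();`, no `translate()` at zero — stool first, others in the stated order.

stool();
translate([35, 9, 381]) spool();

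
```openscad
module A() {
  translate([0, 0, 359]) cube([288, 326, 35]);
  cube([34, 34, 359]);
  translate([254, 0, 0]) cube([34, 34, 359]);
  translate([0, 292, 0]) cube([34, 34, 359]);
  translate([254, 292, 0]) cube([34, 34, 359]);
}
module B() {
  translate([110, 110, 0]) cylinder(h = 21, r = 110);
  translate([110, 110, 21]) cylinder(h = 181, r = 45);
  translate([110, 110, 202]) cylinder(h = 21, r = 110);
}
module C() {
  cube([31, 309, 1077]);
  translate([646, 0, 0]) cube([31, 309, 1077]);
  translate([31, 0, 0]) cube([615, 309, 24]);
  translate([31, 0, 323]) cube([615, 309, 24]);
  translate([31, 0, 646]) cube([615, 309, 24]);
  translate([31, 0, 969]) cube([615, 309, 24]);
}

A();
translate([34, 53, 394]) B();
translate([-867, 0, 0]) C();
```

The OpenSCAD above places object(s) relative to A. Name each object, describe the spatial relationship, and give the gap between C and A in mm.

The bookshelf's nearest face is 190 mm from the stool's −x face.

A is a stool. B is a spool. C is a bookshelf. The spool is on top of the stool, centred. The bookshelf is on the floor beside the stool on its −x side. The gap between the bookshelf and the stool is 190 mm.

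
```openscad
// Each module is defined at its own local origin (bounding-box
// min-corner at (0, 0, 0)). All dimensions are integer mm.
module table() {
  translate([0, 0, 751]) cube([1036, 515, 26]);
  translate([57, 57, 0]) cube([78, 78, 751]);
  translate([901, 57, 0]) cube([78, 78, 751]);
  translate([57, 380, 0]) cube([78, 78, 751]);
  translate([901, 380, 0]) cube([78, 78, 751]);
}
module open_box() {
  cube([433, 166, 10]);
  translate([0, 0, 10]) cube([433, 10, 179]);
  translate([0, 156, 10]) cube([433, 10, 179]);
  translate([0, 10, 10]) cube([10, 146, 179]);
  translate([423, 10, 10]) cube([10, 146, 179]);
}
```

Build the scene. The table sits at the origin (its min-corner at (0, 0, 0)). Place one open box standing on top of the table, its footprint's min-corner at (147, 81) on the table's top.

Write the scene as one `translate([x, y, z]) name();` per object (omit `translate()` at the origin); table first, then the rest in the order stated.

table();
translate([147, 81, 777]) open_box();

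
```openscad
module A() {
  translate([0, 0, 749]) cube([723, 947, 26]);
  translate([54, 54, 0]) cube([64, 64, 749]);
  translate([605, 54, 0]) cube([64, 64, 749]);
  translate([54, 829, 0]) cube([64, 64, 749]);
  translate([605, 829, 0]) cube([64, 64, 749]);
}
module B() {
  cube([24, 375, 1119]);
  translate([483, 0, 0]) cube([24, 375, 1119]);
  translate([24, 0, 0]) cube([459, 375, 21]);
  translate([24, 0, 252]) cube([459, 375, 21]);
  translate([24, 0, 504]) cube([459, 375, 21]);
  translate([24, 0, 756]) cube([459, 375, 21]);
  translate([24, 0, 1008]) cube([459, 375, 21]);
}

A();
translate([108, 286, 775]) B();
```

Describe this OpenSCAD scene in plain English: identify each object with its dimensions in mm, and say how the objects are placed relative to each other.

A is a table with a 723×947 mm rectangular top, 26 mm thick, top surface at z = 775 mm, supported by four 64×64 mm square legs, each inset 54 mm from the nearest pair of top edges, running from the floor.

B is an open bookshelf. Two side panels, each 24 mm thick, 375 mm deep and 1119 mm tall, stand 507 mm apart (outside-to-outside). Between them sit 5 shelves, each 21 mm thick and 375 mm deep, spanning the full gap between the sides. The bottom shelf rests on the floor (its underside at z = 0) and the clear gap between one shelf's top and the next shelf's underside is 231 mm.

The bookshelf is on top of the table, centred.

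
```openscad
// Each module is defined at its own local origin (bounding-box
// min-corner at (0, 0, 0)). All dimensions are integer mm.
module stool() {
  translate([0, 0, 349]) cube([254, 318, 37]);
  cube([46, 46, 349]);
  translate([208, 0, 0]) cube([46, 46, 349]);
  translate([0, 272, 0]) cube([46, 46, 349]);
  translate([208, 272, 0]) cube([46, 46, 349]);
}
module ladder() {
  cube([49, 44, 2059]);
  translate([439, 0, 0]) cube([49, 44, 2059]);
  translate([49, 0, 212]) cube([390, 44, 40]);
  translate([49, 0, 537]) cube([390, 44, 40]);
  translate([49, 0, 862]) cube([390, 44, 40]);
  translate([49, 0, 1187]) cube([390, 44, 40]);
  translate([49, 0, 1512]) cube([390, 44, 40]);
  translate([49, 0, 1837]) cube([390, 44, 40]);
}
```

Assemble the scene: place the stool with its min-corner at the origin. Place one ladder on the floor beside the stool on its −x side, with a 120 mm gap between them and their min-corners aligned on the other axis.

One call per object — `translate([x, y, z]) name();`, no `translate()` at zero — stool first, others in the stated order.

stool();
translate([-608, 0, 0]) ladder();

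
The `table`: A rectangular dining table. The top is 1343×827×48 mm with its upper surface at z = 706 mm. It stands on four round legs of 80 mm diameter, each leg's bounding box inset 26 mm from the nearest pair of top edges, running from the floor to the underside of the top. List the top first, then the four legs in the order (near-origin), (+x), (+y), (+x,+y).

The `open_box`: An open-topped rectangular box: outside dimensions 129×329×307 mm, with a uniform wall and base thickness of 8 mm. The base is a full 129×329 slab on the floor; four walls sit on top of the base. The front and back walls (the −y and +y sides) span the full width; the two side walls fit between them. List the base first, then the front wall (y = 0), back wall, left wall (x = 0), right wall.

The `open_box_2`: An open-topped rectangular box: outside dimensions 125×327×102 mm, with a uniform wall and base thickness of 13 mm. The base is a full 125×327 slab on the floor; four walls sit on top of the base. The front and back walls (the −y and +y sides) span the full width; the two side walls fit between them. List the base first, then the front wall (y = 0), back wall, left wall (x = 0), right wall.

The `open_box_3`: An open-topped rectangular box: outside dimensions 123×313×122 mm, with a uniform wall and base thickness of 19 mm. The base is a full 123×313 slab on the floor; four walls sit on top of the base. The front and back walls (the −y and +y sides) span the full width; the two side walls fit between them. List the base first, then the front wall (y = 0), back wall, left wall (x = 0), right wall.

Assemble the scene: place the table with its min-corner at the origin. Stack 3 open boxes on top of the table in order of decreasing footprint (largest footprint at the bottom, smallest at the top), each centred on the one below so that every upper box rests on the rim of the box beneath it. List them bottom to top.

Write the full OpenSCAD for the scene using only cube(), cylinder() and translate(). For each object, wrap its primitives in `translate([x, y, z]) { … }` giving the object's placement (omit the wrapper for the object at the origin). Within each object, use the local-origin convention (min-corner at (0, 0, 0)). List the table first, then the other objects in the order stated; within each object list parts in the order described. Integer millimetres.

translate([0, 0, 658]) cube([1343, 827, 48]);
translate([66, 66, 0]) cylinder(h = 658, r = 40);
translate([1277, 66, 0]) cylinder(h = 658, r = 40);
translate([66, 761, 0]) cylinder(h = 658, r = 40);
translate([1277, 761, 0]) cylinder(h = 658, r = 40);
translate([607, 249, 706]) {
  cube([129, 329, 8]);
  translate([0, 0, 8]) cube([129, 8, 299]);
  translate([0, 321, 8]) cube([129, 8, 299]);
  translate([0, 8, 8]) cube([8, 313, 299]);
  translate([121, 8, 8]) cube([8, 313, 299]);
}
translate([609, 250, 1013]) {
  cube([125, 327, 13]);
  translate([0, 0, 13]) cube([125, 13, 89]);
  translate([0, 314, 13]) cube([125, 13, 89]);
  translate([0, 13, 13]) cube([13, 301, 89]);
  translate([112, 13, 13]) cube([13, 301, 89]);
}
translate([610, 257, 1115]) {
  cube([123, 313, 19]);
  translate([0, 0, 19]) cube([123, 19, 103]);
  translate([0, 294, 19]) cube([123, 19, 103]);
  translate([0, 19, 19]) cube([19, 275, 103]);
  translate([104, 19, 19]) cube([19, 275, 103]);
}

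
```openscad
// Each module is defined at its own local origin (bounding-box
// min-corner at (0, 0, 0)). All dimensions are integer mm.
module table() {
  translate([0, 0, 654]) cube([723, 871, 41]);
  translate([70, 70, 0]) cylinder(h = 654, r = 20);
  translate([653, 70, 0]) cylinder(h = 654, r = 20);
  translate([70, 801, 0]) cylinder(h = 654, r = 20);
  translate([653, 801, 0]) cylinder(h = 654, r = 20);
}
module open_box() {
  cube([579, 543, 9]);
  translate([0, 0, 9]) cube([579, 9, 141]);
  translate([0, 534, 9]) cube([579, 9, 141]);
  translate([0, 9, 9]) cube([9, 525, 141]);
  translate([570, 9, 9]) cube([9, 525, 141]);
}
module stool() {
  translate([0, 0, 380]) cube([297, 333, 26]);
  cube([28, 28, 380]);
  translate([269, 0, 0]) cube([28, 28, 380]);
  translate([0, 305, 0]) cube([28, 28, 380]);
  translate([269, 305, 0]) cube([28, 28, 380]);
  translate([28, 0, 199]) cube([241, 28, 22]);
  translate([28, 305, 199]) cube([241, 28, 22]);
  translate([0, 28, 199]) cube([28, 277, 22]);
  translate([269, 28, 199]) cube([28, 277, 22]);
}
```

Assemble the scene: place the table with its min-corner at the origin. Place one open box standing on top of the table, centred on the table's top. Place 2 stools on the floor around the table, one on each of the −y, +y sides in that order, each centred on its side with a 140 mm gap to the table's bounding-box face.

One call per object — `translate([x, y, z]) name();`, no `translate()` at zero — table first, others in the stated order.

table();
translate([72, 164, 695]) open_box();
translate([213, -473, 0]) stool();
translate([213, 1011, 0]) stool();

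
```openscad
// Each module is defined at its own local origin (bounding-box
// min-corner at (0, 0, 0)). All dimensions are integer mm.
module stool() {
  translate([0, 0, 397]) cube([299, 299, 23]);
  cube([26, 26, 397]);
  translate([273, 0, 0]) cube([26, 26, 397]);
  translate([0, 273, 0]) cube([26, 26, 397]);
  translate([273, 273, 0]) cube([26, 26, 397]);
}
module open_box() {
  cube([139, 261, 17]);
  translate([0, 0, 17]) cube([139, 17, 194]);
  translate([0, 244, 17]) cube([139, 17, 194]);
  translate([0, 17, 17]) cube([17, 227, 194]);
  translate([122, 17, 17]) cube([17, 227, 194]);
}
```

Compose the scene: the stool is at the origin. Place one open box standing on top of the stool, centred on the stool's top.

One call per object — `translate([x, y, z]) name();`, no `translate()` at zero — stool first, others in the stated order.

stool();
translate([80, 19, 420]) open_box();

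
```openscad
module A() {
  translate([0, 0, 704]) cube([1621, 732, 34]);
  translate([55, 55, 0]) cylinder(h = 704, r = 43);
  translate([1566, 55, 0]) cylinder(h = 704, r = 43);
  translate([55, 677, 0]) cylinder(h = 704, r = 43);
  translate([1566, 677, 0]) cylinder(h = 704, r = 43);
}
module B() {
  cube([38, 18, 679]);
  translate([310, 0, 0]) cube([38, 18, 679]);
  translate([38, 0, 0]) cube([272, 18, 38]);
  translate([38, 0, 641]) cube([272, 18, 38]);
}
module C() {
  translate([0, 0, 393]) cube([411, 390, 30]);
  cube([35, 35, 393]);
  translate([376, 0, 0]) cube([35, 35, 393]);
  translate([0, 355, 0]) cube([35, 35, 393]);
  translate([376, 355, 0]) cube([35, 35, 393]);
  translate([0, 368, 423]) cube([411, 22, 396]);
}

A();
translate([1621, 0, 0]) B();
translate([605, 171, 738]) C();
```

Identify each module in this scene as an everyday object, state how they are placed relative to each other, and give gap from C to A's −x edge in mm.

The chair's min-x is at 605; the table's min-x is 0; gap = 605 mm.

A is a table. B is a picture frame. C is a chair. The picture frame is against the table's +x side, with their −y faces flush. The chair is on top of the table, centred. The gap from the chair to the table's −x edge is 605 mm.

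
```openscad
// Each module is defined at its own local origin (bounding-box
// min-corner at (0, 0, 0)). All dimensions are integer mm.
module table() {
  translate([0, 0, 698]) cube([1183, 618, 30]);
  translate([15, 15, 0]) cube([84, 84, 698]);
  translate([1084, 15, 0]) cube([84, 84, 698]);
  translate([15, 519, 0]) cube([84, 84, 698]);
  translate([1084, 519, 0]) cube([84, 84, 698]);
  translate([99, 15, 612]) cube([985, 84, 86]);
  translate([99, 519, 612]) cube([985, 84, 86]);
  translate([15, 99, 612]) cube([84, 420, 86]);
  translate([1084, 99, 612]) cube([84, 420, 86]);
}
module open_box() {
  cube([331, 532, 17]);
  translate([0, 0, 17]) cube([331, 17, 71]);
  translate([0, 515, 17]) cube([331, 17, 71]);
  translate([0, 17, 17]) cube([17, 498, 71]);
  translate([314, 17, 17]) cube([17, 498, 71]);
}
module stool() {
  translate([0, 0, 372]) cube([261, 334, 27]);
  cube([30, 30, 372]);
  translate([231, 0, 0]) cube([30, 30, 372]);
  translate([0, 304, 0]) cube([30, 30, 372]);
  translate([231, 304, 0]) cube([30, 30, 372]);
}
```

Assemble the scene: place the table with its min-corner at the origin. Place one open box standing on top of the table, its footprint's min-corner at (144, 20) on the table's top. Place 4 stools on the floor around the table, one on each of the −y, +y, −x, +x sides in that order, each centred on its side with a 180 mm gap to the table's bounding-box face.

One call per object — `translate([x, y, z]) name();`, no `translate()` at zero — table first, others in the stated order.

table();
translate([144, 20, 728]) open_box();
translate([461, -514, 0]) stool();
translate([461, 798, 0]) stool();
translate([-441, 142, 0]) stool();
translate([1363, 142, 0]) stool();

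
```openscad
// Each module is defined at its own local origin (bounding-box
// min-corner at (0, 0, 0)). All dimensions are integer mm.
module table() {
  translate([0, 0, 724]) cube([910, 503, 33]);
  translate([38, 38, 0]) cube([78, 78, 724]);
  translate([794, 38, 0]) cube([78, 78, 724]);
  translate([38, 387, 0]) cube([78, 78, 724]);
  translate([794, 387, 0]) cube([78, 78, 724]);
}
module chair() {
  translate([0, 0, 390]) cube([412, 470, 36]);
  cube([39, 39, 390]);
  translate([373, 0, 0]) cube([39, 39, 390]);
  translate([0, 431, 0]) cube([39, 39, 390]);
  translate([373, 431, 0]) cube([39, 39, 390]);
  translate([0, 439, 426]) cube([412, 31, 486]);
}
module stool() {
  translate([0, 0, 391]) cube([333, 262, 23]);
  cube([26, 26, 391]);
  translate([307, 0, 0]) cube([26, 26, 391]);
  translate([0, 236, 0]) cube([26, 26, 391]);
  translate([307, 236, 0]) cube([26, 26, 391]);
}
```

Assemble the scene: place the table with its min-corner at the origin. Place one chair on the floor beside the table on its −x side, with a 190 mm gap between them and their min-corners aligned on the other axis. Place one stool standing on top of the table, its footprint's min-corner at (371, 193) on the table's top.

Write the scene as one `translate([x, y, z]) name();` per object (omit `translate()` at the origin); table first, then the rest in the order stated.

table();
translate([-602, 0, 0]) chair();
translate([371, 193, 757]) stool();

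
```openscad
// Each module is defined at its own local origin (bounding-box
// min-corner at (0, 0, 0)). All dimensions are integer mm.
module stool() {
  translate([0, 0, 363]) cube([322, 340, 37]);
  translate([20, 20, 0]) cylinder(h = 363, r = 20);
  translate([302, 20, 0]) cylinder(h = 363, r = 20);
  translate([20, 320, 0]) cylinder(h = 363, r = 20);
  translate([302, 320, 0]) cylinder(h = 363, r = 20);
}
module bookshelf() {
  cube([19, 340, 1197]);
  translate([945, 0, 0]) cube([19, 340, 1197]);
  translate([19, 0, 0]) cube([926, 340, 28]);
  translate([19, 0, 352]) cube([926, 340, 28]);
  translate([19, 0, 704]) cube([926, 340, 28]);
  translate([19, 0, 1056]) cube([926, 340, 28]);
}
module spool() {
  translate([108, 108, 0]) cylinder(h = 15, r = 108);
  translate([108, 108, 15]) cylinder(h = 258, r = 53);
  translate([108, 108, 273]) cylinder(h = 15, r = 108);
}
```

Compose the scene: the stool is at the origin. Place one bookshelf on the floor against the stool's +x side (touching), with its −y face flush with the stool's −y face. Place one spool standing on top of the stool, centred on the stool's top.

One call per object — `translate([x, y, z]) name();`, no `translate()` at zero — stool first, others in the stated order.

stool();
translate([322, 0, 0]) bookshelf();
translate([53, 62, 400]) spool();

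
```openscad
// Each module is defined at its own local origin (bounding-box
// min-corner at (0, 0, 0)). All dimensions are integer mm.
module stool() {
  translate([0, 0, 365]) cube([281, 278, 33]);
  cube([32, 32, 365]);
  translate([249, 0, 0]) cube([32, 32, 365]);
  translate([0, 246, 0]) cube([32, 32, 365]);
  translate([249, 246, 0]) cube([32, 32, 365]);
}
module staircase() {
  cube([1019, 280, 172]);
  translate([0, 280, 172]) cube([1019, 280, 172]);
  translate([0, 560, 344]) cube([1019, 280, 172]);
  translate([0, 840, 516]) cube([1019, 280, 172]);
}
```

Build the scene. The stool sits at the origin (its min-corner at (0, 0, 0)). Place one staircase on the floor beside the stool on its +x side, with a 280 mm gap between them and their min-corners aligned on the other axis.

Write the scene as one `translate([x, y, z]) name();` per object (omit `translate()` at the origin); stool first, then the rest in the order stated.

stool();
translate([561, 0, 0]) staircase();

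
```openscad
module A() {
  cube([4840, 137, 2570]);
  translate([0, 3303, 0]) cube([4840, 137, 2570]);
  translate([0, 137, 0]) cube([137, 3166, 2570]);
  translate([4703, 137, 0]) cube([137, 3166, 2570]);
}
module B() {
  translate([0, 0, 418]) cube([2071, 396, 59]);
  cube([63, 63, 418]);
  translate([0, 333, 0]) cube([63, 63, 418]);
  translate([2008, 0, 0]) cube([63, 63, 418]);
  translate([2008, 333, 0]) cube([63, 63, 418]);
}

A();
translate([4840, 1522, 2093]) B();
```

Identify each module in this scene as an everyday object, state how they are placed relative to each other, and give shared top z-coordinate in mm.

Both tops at z = 2570 mm.

A is a house frame. B is a bench. The bench is beside the house frame with their tops flush at z = 2570. The shared top z-coordinate is 2570 mm.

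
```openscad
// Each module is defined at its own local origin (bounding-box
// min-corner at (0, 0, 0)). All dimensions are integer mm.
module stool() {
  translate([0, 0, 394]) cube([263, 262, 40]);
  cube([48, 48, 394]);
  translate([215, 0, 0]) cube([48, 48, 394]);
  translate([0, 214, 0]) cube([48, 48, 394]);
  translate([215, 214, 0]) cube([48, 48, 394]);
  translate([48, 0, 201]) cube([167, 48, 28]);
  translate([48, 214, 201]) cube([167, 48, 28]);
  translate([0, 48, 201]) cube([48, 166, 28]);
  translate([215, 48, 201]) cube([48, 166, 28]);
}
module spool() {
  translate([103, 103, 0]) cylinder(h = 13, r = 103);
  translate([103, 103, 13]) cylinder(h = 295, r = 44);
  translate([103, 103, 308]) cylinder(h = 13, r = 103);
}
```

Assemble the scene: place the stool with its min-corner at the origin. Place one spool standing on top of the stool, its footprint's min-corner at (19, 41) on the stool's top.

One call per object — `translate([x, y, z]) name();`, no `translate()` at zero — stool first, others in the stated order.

stool();
translate([19, 41, 434]) spool();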